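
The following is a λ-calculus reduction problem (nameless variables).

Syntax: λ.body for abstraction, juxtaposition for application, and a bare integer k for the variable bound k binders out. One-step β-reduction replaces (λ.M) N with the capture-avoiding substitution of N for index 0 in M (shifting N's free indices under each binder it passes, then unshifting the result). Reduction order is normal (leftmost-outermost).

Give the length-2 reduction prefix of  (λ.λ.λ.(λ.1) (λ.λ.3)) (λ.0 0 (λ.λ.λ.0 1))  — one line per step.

  start: (λ.λ.λ.(λ.1) (λ.λ.3)) (λ.0 0 (λ.λ.λ.0 1))
  →1  λ.λ.(λ.1) (λ.λ.3)
  →2  λ.λ.0

Answer: after 2 steps: λ.λ.0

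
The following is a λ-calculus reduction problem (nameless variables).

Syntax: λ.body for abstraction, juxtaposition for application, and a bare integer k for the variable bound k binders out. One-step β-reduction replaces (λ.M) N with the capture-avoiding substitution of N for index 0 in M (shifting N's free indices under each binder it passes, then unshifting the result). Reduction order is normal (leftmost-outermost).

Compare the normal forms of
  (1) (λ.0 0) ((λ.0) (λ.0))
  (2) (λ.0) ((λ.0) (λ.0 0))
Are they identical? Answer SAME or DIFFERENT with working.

Term A:
  start: (λ.0 0) ((λ.0) (λ.0))
  step 1: (λ.0) (λ.0) ((λ.0) (λ.0))
  step 2: (λ.0) ((λ.0) (λ.0))
  step 3: (λ.0) (λ.0)
  step 4: λ.0

Term B:
  start: (λ.0) ((λ.0) (λ.0 0))
  step 1: (λ.0) (λ.0 0)
  step 2: λ.0 0

Answer: DIFFERENT — A ⇓ λ.0, B ⇓ λ.0 0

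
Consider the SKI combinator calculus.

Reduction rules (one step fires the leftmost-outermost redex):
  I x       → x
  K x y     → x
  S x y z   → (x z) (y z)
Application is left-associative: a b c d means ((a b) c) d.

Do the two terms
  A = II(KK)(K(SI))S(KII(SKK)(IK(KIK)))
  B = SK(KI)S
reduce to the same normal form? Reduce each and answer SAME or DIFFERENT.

Answer: SAME — A ⇓ S, B ⇓ S

Working:
Term A:
  start: II(KK)(K(SI))S(KII(SKK)(IK(KIK)))
  [1] I(KK)(K(SI))S(KII(SKK)(IK(KIK)))
  [2] KK(K(SI))S(KII(SKK)(IK(KIK)))
  [3] KS(KII(SKK)(IK(KIK)))
  [4] S

Term B:
  start: SK(KI)S
  [1] KS(KIS)
  [2] S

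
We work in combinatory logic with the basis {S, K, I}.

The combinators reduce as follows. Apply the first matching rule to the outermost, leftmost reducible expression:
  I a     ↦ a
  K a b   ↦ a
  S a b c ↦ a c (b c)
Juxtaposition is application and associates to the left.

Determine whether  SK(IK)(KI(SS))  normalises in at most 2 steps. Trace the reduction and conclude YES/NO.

  start: SK(IK)(KI(SS))
  [1] K(KI(SS))(IK(KI(SS)))
  [2] KI(SS)

Answer: NO — after 2 steps the term is KI(SS), not yet normal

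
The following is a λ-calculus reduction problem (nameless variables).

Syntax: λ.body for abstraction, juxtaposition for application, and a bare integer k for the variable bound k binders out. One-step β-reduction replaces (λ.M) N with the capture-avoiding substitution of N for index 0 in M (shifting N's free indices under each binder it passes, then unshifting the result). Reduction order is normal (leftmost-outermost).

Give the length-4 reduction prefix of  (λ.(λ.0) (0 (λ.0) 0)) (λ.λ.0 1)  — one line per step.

  start: (λ.(λ.0) (0 (λ.0) 0)) (λ.λ.0 1)
  step 1: (λ.0) ((λ.λ.0 1) (λ.0) (λ.λ.0 1))
  step 2: (λ.λ.0 1) (λ.0) (λ.λ.0 1)
  step 3: (λ.0 (λ.0)) (λ.λ.0 1)
  step 4: (λ.λ.0 1) (λ.0)

Answer: after 4 steps: (λ.λ.0 1) (λ.0)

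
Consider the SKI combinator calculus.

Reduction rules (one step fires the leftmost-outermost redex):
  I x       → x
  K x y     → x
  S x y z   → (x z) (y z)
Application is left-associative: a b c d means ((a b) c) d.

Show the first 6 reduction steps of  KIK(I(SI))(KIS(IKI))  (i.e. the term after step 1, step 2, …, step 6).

  start: KIK(I(SI))(KIS(IKI))
  step 1: I(I(SI))(KIS(IKI))
  step 2: I(SI)(KIS(IKI))
  step 3: SI(KIS(IKI))
  step 4: SI(I(IKI))
  step 5: SI(IKI)
  step 6: SI(KI)

Answer: after 6 steps: SI(KI)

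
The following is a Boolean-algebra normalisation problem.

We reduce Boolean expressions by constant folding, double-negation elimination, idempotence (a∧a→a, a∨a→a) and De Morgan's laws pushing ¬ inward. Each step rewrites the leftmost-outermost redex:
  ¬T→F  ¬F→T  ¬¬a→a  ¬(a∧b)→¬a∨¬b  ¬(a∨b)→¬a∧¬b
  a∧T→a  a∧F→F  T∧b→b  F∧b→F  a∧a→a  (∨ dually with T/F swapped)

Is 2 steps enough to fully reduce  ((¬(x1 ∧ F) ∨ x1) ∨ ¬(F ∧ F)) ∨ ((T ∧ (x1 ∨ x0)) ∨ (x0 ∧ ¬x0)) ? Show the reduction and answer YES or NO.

  start: ((¬(x1 ∧ F) ∨ x1) ∨ ¬(F ∧ F)) ∨ ((T ∧ (x1 ∨ x0)) ∨ (x0 ∧ ¬x0))
  →1  (((¬x1 ∨ ¬F) ∨ x1) ∨ ¬(F ∧ F)) ∨ ((T ∧ (x1 ∨ x0)) ∨ (x0 ∧ ¬x0))
  →2  (((¬x1 ∨ T) ∨ x1) ∨ ¬(F ∧ F)) ∨ ((T ∧ (x1 ∨ x0)) ∨ (x0 ∧ ¬x0))

Answer: NO — after 2 steps the term is (((¬x1 ∨ T) ∨ x1) ∨ ¬(F ∧ F)) ∨ ((T ∧ (x1 ∨ x0)) ∨ (x0 ∧ ¬x0)), not yet normal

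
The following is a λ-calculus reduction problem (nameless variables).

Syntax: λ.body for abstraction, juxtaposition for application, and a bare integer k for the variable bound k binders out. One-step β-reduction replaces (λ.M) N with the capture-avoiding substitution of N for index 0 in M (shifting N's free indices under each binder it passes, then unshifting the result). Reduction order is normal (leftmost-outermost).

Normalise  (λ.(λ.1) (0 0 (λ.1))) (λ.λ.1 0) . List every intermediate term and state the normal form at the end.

Answer: normal form = λ.λ.1 0  (in 2 steps)

Derivation:
  start: (λ.(λ.1) (0 0 (λ.1))) (λ.λ.1 0)
  [1] (λ.λ.λ.1 0) ((λ.λ.1 0) (λ.λ.1 0) (λ.λ.λ.1 0))
  [2] λ.λ.1 0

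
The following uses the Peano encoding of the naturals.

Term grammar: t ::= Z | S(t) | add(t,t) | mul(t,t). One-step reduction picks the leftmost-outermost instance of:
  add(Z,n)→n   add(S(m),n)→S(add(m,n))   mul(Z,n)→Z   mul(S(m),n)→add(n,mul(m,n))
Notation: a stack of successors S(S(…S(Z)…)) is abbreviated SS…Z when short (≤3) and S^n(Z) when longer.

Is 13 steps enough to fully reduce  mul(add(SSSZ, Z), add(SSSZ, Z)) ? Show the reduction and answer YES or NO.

Answer: NO — after 13 steps the term is S(S(S(add(S(add(SSZ, Z)), mul(add(SZ, Z), add(SSSZ, Z)))))), not yet normal

Working:
  start: mul(add(SSSZ, Z), add(SSSZ, Z))
  [1] mul(S(add(SSZ, Z)), add(SSSZ, Z))
  [2] add(add(SSSZ, Z), mul(add(SSZ, Z), add(SSSZ, Z)))
  [3] add(S(add(SSZ, Z)), mul(add(SSZ, Z), add(SSSZ, Z)))
  [4] S(add(add(SSZ, Z), mul(add(SSZ, Z), add(SSSZ, Z))))
  [5] S(add(S(add(SZ, Z)), mul(add(SSZ, Z), add(SSSZ, Z))))
  [6] S(S(add(add(SZ, Z), mul(add(SSZ, Z), add(SSSZ, Z)))))
  [7] S(S(add(S(add(Z, Z)), mul(add(SSZ, Z), add(SSSZ, Z)))))
  [8] S(S(S(add(add(Z, Z), mul(add(SSZ, Z), add(SSSZ, Z))))))
  [9] S(S(S(add(Z, mul(add(SSZ, Z), add(SSSZ, Z))))))
  [10] S(S(S(mul(add(SSZ, Z), add(SSSZ, Z)))))
  [11] S(S(S(mul(S(add(SZ, Z)), add(SSSZ, Z)))))
  [12] S(S(S(add(add(SSSZ, Z), mul(add(SZ, Z), add(SSSZ, Z))))))
  [13] S(S(S(add(S(add(SSZ, Z)), mul(add(SZ, Z), add(SSSZ, Z))))))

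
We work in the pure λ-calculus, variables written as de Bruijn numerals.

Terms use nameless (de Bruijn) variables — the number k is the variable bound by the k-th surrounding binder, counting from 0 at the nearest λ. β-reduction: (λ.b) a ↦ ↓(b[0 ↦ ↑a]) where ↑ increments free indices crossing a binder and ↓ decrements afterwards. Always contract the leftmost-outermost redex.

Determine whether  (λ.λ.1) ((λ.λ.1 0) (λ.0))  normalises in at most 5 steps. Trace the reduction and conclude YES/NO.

Answer: YES — reaches normal form λ.λ.0 in 3 ≤ 5 steps

Reduction:
  start: (λ.λ.1) ((λ.λ.1 0) (λ.0))
  →1  λ.(λ.λ.1 0) (λ.0)
  →2  λ.λ.(λ.0) 0
  →3  λ.λ.0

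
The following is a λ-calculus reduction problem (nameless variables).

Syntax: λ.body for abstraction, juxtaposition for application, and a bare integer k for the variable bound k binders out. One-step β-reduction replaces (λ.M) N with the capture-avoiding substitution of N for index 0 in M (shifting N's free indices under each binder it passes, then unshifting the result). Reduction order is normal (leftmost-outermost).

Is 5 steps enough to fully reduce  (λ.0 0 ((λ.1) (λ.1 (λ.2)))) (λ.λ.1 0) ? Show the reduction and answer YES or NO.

Answer: NO — after 5 steps the term is λ.(λ.λ.1 0) 0, not yet normal

Derivation:
  start: (λ.0 0 ((λ.1) (λ.1 (λ.2)))) (λ.λ.1 0)
  step 1: (λ.λ.1 0) (λ.λ.1 0) ((λ.λ.λ.1 0) (λ.(λ.λ.1 0) (λ.λ.λ.1 0)))
  step 2: (λ.(λ.λ.1 0) 0) ((λ.λ.λ.1 0) (λ.(λ.λ.1 0) (λ.λ.λ.1 0)))
  step 3: (λ.λ.1 0) ((λ.λ.λ.1 0) (λ.(λ.λ.1 0) (λ.λ.λ.1 0)))
  step 4: λ.(λ.λ.λ.1 0) (λ.(λ.λ.1 0) (λ.λ.λ.1 0)) 0
  step 5: λ.(λ.λ.1 0) 0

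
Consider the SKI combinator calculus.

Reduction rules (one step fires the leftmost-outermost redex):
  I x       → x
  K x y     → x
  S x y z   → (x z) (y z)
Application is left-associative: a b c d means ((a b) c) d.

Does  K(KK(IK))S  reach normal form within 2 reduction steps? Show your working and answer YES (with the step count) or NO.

  start: K(KK(IK))S
  step 1: KK(IK)
  step 2: K

Answer: YES — reaches normal form K in 2 ≤ 2 steps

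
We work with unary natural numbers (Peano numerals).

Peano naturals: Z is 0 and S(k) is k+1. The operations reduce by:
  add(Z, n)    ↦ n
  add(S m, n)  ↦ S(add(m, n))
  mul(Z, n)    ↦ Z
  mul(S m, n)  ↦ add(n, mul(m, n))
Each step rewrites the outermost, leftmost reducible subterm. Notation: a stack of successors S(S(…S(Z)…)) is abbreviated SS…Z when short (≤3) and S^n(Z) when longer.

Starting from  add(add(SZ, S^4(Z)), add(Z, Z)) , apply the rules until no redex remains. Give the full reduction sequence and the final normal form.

Answer: normal form = S^5(Z)  (in 9 steps)

Working:
  start: add(add(SZ, S^4(Z)), add(Z, Z))
  [1] add(S(add(Z, S^4(Z))), add(Z, Z))
  [2] S(add(add(Z, S^4(Z)), add(Z, Z)))
  [3] S(add(S^4(Z), add(Z, Z)))
  [4] S(S(add(SSSZ, add(Z, Z))))
  [5] S(S(S(add(SSZ, add(Z, Z)))))
  [6] S(S(S(S(add(SZ, add(Z, Z))))))
  [7] S(S(S(S(S(add(Z, add(Z, Z)))))))
  [8] S(S(S(S(S(add(Z, Z))))))
  [9] S^5(Z)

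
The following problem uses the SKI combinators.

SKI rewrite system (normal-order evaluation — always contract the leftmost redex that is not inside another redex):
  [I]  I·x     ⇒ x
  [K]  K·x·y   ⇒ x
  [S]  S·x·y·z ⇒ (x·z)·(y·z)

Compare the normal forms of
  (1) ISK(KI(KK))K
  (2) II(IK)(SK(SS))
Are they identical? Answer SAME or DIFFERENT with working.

Answer: DIFFERENT — A ⇓ K, B ⇓ K(SK(SS))

Working:
Term A:
  start: ISK(KI(KK))K
  [1] SK(KI(KK))K
  [2] KK(KI(KK)K)
  [3] K

Term B:
  start: II(IK)(SK(SS))
  [1] I(IK)(SK(SS))
  [2] IK(SK(SS))
  [3] K(SK(SS))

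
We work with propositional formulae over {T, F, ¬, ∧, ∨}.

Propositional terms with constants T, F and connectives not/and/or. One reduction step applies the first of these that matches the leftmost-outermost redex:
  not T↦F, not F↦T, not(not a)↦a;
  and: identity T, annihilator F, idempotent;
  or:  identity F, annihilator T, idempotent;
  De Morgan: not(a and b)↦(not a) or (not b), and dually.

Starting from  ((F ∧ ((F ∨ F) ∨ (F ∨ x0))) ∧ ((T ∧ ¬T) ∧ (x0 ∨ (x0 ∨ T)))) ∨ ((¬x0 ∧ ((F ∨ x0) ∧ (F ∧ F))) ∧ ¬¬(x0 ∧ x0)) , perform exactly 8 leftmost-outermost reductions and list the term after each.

Answer: after 8 steps: F

Reduction:
  start: ((F ∧ ((F ∨ F) ∨ (F ∨ x0))) ∧ ((T ∧ ¬T) ∧ (x0 ∨ (x0 ∨ T)))) ∨ ((¬x0 ∧ ((F ∨ x0) ∧ (F ∧ F))) ∧ ¬¬(x0 ∧ x0))
  [1] (F ∧ ((T ∧ ¬T) ∧ (x0 ∨ (x0 ∨ T)))) ∨ ((¬x0 ∧ ((F ∨ x0) ∧ (F ∧ F))) ∧ ¬¬(x0 ∧ x0))
  [2] F ∨ ((¬x0 ∧ ((F ∨ x0) ∧ (F ∧ F))) ∧ ¬¬(x0 ∧ x0))
  [3] (¬x0 ∧ ((F ∨ x0) ∧ (F ∧ F))) ∧ ¬¬(x0 ∧ x0)
  [4] (¬x0 ∧ (x0 ∧ (F ∧ F))) ∧ ¬¬(x0 ∧ x0)
  [5] (¬x0 ∧ (x0 ∧ F)) ∧ ¬¬(x0 ∧ x0)
  [6] (¬x0 ∧ F) ∧ ¬¬(x0 ∧ x0)
  [7] F ∧ ¬¬(x0 ∧ x0)
  [8] F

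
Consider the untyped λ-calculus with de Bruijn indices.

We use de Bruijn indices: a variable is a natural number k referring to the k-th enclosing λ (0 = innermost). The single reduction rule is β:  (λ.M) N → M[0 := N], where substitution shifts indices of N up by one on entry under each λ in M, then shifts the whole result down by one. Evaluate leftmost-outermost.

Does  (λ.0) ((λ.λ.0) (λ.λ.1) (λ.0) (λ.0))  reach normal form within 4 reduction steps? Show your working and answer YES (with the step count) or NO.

Answer: YES — reaches normal form λ.0 in 4 ≤ 4 steps

Working:
  start: (λ.0) ((λ.λ.0) (λ.λ.1) (λ.0) (λ.0))
  [1] (λ.λ.0) (λ.λ.1) (λ.0) (λ.0)
  [2] (λ.0) (λ.0) (λ.0)
  [3] (λ.0) (λ.0)
  [4] λ.0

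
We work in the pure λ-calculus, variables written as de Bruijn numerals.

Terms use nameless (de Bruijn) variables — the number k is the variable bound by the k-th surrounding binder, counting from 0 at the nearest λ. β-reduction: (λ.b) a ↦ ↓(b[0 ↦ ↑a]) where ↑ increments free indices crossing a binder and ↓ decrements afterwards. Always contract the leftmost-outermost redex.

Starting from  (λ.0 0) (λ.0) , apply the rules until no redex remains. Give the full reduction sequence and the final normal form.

Answer: normal form = λ.0  (in 2 steps)

Reduction:
  start: (λ.0 0) (λ.0)
  [1] (λ.0) (λ.0)
  [2] λ.0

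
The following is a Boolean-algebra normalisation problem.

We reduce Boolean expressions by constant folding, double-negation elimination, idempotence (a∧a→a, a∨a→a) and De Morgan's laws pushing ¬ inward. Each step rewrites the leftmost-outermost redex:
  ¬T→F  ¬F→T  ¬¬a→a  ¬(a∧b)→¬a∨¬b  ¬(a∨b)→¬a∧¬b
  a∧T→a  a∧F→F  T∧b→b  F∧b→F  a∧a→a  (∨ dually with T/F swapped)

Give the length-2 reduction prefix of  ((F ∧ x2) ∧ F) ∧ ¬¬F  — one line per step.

Answer: after 2 steps: F

Working:
  start: ((F ∧ x2) ∧ F) ∧ ¬¬F
  step 1: F ∧ ¬¬F
  step 2: F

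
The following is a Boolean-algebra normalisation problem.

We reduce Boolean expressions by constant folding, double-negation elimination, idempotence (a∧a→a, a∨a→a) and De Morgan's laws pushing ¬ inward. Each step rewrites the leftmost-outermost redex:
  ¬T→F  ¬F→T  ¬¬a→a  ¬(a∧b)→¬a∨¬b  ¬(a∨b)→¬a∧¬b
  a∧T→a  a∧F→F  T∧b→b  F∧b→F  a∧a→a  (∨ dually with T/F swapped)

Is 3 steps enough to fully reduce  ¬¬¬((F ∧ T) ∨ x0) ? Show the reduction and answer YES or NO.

Answer: NO — after 3 steps the term is (¬F ∨ ¬T) ∧ ¬x0, not yet normal

Reduction:
  start: ¬¬¬((F ∧ T) ∨ x0)
  [1] ¬((F ∧ T) ∨ x0)
  [2] ¬(F ∧ T) ∧ ¬x0
  [3] (¬F ∨ ¬T) ∧ ¬x0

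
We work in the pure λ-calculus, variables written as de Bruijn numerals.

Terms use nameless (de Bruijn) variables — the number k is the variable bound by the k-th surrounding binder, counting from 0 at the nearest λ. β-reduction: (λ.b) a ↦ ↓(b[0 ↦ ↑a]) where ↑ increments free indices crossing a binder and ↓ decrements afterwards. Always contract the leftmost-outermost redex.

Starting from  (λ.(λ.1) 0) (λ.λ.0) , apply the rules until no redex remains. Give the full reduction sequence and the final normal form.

  start: (λ.(λ.1) 0) (λ.λ.0)
  step 1: (λ.λ.λ.0) (λ.λ.0)
  step 2: λ.λ.0

Answer: normal form = λ.λ.0  (in 2 steps)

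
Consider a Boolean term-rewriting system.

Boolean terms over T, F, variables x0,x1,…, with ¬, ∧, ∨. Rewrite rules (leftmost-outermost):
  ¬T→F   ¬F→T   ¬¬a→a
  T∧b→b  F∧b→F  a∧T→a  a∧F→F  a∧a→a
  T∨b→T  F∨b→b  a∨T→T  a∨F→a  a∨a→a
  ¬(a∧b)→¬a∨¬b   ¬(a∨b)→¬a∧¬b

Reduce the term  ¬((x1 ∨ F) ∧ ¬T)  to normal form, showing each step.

  start: ¬((x1 ∨ F) ∧ ¬T)
  →1  ¬(x1 ∨ F) ∨ ¬¬T
  →2  (¬x1 ∧ ¬F) ∨ ¬¬T
  →3  (¬x1 ∧ T) ∨ ¬¬T
  →4  ¬x1 ∨ ¬¬T
  →5  ¬x1 ∨ T
  →6  T

Answer: normal form = T  (in 6 steps)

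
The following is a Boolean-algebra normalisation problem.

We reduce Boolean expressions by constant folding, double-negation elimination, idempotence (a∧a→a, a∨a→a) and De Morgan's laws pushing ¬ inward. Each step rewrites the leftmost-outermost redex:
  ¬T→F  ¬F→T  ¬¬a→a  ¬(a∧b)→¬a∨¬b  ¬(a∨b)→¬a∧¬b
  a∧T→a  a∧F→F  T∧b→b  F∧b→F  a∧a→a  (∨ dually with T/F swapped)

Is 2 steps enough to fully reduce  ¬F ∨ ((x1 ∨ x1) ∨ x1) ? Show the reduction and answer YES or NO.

Answer: YES — reaches normal form T in 2 ≤ 2 steps

Reduction:
  start: ¬F ∨ ((x1 ∨ x1) ∨ x1)
  →1  T ∨ ((x1 ∨ x1) ∨ x1)
  →2  T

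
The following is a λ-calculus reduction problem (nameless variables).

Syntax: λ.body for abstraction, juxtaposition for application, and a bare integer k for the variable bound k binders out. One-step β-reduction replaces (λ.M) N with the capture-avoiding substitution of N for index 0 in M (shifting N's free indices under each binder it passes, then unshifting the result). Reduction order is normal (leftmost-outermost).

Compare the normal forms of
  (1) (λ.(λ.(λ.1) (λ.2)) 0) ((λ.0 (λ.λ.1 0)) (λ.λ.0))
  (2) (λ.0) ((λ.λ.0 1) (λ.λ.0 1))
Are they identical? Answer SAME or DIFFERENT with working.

Term A:
  start: (λ.(λ.(λ.1) (λ.2)) 0) ((λ.0 (λ.λ.1 0)) (λ.λ.0))
  step 1: (λ.(λ.1) (λ.(λ.0 (λ.λ.1 0)) (λ.λ.0))) ((λ.0 (λ.λ.1 0)) (λ.λ.0))
  step 2: (λ.(λ.0 (λ.λ.1 0)) (λ.λ.0)) (λ.(λ.0 (λ.λ.1 0)) (λ.λ.0))
  step 3: (λ.0 (λ.λ.1 0)) (λ.λ.0)
  step 4: (λ.λ.0) (λ.λ.1 0)
  step 5: λ.0

Term B:
  start: (λ.0) ((λ.λ.0 1) (λ.λ.0 1))
  step 1: (λ.λ.0 1) (λ.λ.0 1)
  step 2: λ.0 (λ.λ.0 1)

Answer: DIFFERENT — A ⇓ λ.0, B ⇓ λ.0 (λ.λ.0 1)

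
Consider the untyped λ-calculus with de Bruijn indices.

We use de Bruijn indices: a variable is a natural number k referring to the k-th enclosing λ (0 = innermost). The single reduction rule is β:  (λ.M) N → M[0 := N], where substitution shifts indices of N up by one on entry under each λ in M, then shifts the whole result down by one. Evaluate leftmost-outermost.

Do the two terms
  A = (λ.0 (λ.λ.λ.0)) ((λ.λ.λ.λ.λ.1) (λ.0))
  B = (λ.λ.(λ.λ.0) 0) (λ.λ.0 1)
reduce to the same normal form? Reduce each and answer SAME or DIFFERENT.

Answer: DIFFERENT — A ⇓ λ.λ.λ.1, B ⇓ λ.λ.0

Reduction:
Term A:
  start: (λ.0 (λ.λ.λ.0)) ((λ.λ.λ.λ.λ.1) (λ.0))
  step 1: (λ.λ.λ.λ.λ.1) (λ.0) (λ.λ.λ.0)
  step 2: (λ.λ.λ.λ.1) (λ.λ.λ.0)
  step 3: λ.λ.λ.1

Term B:
  start: (λ.λ.(λ.λ.0) 0) (λ.λ.0 1)
  step 1: λ.(λ.λ.0) 0
  step 2: λ.λ.0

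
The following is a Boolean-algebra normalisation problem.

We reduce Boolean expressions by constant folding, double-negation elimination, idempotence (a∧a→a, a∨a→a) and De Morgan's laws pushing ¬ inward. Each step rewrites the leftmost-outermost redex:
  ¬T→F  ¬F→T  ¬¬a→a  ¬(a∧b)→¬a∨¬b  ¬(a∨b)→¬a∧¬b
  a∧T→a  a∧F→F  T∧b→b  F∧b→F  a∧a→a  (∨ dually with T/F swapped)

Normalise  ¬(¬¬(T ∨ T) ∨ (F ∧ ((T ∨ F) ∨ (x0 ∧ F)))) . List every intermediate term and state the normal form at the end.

  start: ¬(¬¬(T ∨ T) ∨ (F ∧ ((T ∨ F) ∨ (x0 ∧ F))))
  →1  ¬¬¬(T ∨ T) ∧ ¬(F ∧ ((T ∨ F) ∨ (x0 ∧ F)))
  →2  ¬(T ∨ T) ∧ ¬(F ∧ ((T ∨ F) ∨ (x0 ∧ F)))
  →3  (¬T ∧ ¬T) ∧ ¬(F ∧ ((T ∨ F) ∨ (x0 ∧ F)))
  →4  ¬T ∧ ¬(F ∧ ((T ∨ F) ∨ (x0 ∧ F)))
  →5  F ∧ ¬(F ∧ ((T ∨ F) ∨ (x0 ∧ F)))
  →6  F

Answer: normal form = F  (in 6 steps)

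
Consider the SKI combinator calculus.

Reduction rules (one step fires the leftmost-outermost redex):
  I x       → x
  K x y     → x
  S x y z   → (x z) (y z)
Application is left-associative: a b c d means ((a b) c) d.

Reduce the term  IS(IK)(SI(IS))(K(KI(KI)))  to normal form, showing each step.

Answer: normal form = KI  (in 5 steps)

Working:
  start: IS(IK)(SI(IS))(K(KI(KI)))
  [1] S(IK)(SI(IS))(K(KI(KI)))
  [2] IK(K(KI(KI)))(SI(IS)(K(KI(KI))))
  [3] K(K(KI(KI)))(SI(IS)(K(KI(KI))))
  [4] K(KI(KI))
  [5] KI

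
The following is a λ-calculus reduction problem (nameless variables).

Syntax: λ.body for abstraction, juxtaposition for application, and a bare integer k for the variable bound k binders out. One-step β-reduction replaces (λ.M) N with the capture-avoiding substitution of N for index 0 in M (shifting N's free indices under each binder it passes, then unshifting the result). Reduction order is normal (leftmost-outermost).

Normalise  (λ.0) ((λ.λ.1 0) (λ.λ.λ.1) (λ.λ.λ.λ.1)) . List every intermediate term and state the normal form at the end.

Answer: normal form = λ.λ.1  (in 4 steps)

Derivation:
  start: (λ.0) ((λ.λ.1 0) (λ.λ.λ.1) (λ.λ.λ.λ.1))
  step 1: (λ.λ.1 0) (λ.λ.λ.1) (λ.λ.λ.λ.1)
  step 2: (λ.(λ.λ.λ.1) 0) (λ.λ.λ.λ.1)
  step 3: (λ.λ.λ.1) (λ.λ.λ.λ.1)
  step 4: λ.λ.1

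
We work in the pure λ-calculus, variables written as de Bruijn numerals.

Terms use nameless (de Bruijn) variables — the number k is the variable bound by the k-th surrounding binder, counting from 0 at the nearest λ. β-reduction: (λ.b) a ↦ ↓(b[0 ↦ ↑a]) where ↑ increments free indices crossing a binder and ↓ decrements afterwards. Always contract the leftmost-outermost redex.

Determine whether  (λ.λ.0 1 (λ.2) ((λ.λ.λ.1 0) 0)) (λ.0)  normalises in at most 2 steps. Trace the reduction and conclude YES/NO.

Answer: YES — reaches normal form λ.0 (λ.0) (λ.λ.0) (λ.λ.1 0) in 2 ≤ 2 steps

Derivation:
  start: (λ.λ.0 1 (λ.2) ((λ.λ.λ.1 0) 0)) (λ.0)
  [1] λ.0 (λ.0) (λ.λ.0) ((λ.λ.λ.1 0) 0)
  [2] λ.0 (λ.0) (λ.λ.0) (λ.λ.1 0)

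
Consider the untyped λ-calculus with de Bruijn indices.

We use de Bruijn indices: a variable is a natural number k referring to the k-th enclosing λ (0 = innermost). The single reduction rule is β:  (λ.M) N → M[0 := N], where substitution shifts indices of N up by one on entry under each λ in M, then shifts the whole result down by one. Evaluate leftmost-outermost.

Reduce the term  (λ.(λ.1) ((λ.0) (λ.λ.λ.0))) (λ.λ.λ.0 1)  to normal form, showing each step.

Answer: normal form = λ.λ.λ.0 1  (in 2 steps)

Reduction:
  start: (λ.(λ.1) ((λ.0) (λ.λ.λ.0))) (λ.λ.λ.0 1)
  →1  (λ.λ.λ.λ.0 1) ((λ.0) (λ.λ.λ.0))
  →2  λ.λ.λ.0 1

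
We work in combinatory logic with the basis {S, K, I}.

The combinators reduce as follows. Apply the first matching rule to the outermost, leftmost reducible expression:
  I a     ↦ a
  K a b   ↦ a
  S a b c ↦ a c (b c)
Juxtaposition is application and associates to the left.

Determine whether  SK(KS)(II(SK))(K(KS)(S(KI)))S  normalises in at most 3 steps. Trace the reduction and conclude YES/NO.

  start: SK(KS)(II(SK))(K(KS)(S(KI)))S
  →1  K(II(SK))(KS(II(SK)))(K(KS)(S(KI)))S
  →2  II(SK)(K(KS)(S(KI)))S
  →3  I(SK)(K(KS)(S(KI)))S

Answer: NO — after 3 steps the term is I(SK)(K(KS)(S(KI)))S, not yet normal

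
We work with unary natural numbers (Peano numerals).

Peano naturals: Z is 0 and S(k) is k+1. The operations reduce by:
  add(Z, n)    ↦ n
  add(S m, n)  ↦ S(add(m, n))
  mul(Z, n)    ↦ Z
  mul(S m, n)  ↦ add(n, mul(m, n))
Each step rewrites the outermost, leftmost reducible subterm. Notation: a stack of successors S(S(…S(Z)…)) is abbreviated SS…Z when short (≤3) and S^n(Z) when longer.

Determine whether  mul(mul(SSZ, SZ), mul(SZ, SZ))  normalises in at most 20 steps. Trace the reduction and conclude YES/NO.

Answer: NO — after 20 steps the term is S(S(mul(mul(Z, SZ), mul(SZ, SZ)))), not yet normal

Derivation:
  start: mul(mul(SSZ, SZ), mul(SZ, SZ))
  →1  mul(add(SZ, mul(SZ, SZ)), mul(SZ, SZ))
  →2  mul(S(add(Z, mul(SZ, SZ))), mul(SZ, SZ))
  →3  add(mul(SZ, SZ), mul(add(Z, mul(SZ, SZ)), mul(SZ, SZ)))
  →4  add(add(SZ, mul(Z, SZ)), mul(add(Z, mul(SZ, SZ)), mul(SZ, SZ)))
  →5  add(S(add(Z, mul(Z, SZ))), mul(add(Z, mul(SZ, SZ)), mul(SZ, SZ)))
  →6  S(add(add(Z, mul(Z, SZ)), mul(add(Z, mul(SZ, SZ)), mul(SZ, SZ))))
  →7  S(add(mul(Z, SZ), mul(add(Z, mul(SZ, SZ)), mul(SZ, SZ))))
  →8  S(add(Z, mul(add(Z, mul(SZ, SZ)), mul(SZ, SZ))))
  →9  S(mul(add(Z, mul(SZ, SZ)), mul(SZ, SZ)))
  →10  S(mul(mul(SZ, SZ), mul(SZ, SZ)))
  →11  S(mul(add(SZ, mul(Z, SZ)), mul(SZ, SZ)))
  →12  S(mul(S(add(Z, mul(Z, SZ))), mul(SZ, SZ)))
  →13  S(add(mul(SZ, SZ), mul(add(Z, mul(Z, SZ)), mul(SZ, SZ))))
  →14  S(add(add(SZ, mul(Z, SZ)), mul(add(Z, mul(Z, SZ)), mul(SZ, SZ))))
  →15  S(add(S(add(Z, mul(Z, SZ))), mul(add(Z, mul(Z, SZ)), mul(SZ, SZ))))
  →16  S(S(add(add(Z, mul(Z, SZ)), mul(add(Z, mul(Z, SZ)), mul(SZ, SZ)))))
  →17  S(S(add(mul(Z, SZ), mul(add(Z, mul(Z, SZ)), mul(SZ, SZ)))))
  →18  S(S(add(Z, mul(add(Z, mul(Z, SZ)), mul(SZ, SZ)))))
  →19  S(S(mul(add(Z, mul(Z, SZ)), mul(SZ, SZ))))
  →20  S(S(mul(mul(Z, SZ), mul(SZ, SZ))))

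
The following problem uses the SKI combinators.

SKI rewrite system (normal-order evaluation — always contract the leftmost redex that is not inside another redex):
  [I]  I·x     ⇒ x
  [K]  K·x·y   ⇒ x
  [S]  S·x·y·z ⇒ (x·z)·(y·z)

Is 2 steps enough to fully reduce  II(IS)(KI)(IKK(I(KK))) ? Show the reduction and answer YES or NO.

Answer: NO — after 2 steps the term is IS(KI)(IKK(I(KK))), not yet normal

Working:
  start: II(IS)(KI)(IKK(I(KK)))
  →1  I(IS)(KI)(IKK(I(KK)))
  →2  IS(KI)(IKK(I(KK)))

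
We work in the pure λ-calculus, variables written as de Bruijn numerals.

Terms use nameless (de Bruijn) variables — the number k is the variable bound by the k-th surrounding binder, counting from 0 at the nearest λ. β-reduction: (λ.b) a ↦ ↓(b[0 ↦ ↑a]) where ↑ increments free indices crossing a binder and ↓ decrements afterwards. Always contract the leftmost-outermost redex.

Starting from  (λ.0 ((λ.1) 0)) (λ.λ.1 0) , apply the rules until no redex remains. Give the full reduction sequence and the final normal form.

  start: (λ.0 ((λ.1) 0)) (λ.λ.1 0)
  →1  (λ.λ.1 0) ((λ.λ.λ.1 0) (λ.λ.1 0))
  →2  λ.(λ.λ.λ.1 0) (λ.λ.1 0) 0
  →3  λ.(λ.λ.1 0) 0
  →4  λ.λ.1 0

Answer: normal form = λ.λ.1 0  (in 4 steps)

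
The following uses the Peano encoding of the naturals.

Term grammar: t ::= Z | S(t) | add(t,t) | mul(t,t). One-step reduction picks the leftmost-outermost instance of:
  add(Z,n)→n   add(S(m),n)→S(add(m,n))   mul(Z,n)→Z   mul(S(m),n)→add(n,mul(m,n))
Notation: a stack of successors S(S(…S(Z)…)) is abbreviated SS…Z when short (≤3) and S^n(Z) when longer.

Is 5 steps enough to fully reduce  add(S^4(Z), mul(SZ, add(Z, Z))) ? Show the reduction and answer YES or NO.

  start: add(S^4(Z), mul(SZ, add(Z, Z)))
  →1  S(add(SSSZ, mul(SZ, add(Z, Z))))
  →2  S(S(add(SSZ, mul(SZ, add(Z, Z)))))
  →3  S(S(S(add(SZ, mul(SZ, add(Z, Z))))))
  →4  S(S(S(S(add(Z, mul(SZ, add(Z, Z)))))))
  →5  S(S(S(S(mul(SZ, add(Z, Z))))))

Answer: NO — after 5 steps the term is S(S(S(S(mul(SZ, add(Z, Z)))))), not yet normal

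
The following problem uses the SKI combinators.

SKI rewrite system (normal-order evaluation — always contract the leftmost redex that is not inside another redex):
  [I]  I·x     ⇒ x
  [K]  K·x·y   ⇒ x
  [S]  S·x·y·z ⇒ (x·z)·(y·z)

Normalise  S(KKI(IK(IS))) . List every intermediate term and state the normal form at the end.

  start: S(KKI(IK(IS)))
  [1] S(K(IK(IS)))
  [2] S(K(K(IS)))
  [3] S(K(KS))

Answer: normal form = S(K(KS))  (in 3 steps)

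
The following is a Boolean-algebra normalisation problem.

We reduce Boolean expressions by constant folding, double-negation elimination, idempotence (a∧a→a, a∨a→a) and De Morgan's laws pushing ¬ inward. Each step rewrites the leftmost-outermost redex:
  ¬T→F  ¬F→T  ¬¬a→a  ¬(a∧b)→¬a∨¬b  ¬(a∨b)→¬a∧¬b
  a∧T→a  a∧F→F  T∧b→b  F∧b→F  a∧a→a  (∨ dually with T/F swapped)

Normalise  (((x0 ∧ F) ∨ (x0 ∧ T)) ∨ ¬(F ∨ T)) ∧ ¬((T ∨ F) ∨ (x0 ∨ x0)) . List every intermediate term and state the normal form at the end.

  start: (((x0 ∧ F) ∨ (x0 ∧ T)) ∨ ¬(F ∨ T)) ∧ ¬((T ∨ F) ∨ (x0 ∨ x0))
  [1] ((F ∨ (x0 ∧ T)) ∨ ¬(F ∨ T)) ∧ ¬((T ∨ F) ∨ (x0 ∨ x0))
  [2] ((x0 ∧ T) ∨ ¬(F ∨ T)) ∧ ¬((T ∨ F) ∨ (x0 ∨ x0))
  [3] (x0 ∨ ¬(F ∨ T)) ∧ ¬((T ∨ F) ∨ (x0 ∨ x0))
  [4] (x0 ∨ (¬F ∧ ¬T)) ∧ ¬((T ∨ F) ∨ (x0 ∨ x0))
  [5] (x0 ∨ (T ∧ ¬T)) ∧ ¬((T ∨ F) ∨ (x0 ∨ x0))
  [6] (x0 ∨ ¬T) ∧ ¬((T ∨ F) ∨ (x0 ∨ x0))
  [7] (x0 ∨ F) ∧ ¬((T ∨ F) ∨ (x0 ∨ x0))
  [8] x0 ∧ ¬((T ∨ F) ∨ (x0 ∨ x0))
  [9] x0 ∧ (¬(T ∨ F) ∧ ¬(x0 ∨ x0))
  [10] x0 ∧ ((¬T ∧ ¬F) ∧ ¬(x0 ∨ x0))
  [11] x0 ∧ ((F ∧ ¬F) ∧ ¬(x0 ∨ x0))
  [12] x0 ∧ (F ∧ ¬(x0 ∨ x0))
  [13] x0 ∧ F
  [14] F

Answer: normal form = F  (in 14 steps)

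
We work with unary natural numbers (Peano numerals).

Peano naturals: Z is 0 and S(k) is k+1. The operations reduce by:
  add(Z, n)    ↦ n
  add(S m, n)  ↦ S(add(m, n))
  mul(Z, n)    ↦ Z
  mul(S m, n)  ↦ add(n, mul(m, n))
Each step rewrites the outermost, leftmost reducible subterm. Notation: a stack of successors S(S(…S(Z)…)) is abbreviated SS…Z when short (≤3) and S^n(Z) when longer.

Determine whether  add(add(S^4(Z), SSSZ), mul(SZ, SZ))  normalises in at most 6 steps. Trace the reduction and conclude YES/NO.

Answer: NO — after 6 steps the term is S(S(S(add(add(SZ, SSSZ), mul(SZ, SZ))))), not yet normal

Reduction:
  start: add(add(S^4(Z), SSSZ), mul(SZ, SZ))
  [1] add(S(add(SSSZ, SSSZ)), mul(SZ, SZ))
  [2] S(add(add(SSSZ, SSSZ), mul(SZ, SZ)))
  [3] S(add(S(add(SSZ, SSSZ)), mul(SZ, SZ)))
  [4] S(S(add(add(SSZ, SSSZ), mul(SZ, SZ))))
  [5] S(S(add(S(add(SZ, SSSZ)), mul(SZ, SZ))))
  [6] S(S(S(add(add(SZ, SSSZ), mul(SZ, SZ)))))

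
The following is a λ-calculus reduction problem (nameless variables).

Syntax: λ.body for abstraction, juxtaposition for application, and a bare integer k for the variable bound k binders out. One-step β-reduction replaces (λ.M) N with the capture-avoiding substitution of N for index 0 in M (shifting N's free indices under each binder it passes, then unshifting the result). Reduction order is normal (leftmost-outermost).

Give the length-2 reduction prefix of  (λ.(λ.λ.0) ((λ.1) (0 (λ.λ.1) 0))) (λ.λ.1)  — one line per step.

  start: (λ.(λ.λ.0) ((λ.1) (0 (λ.λ.1) 0))) (λ.λ.1)
  →1  (λ.λ.0) ((λ.λ.λ.1) ((λ.λ.1) (λ.λ.1) (λ.λ.1)))
  →2  λ.0

Answer: after 2 steps: λ.0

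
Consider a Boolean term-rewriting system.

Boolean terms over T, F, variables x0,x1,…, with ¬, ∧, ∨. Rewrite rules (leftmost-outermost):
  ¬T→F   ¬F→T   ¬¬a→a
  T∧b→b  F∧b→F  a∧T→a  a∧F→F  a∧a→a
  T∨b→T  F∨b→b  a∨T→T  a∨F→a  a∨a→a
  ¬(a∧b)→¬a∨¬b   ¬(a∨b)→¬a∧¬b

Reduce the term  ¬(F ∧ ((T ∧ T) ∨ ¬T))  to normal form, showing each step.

Answer: normal form = T  (in 3 steps)

Derivation:
  start: ¬(F ∧ ((T ∧ T) ∨ ¬T))
  [1] ¬F ∨ ¬((T ∧ T) ∨ ¬T)
  [2] T ∨ ¬((T ∧ T) ∨ ¬T)
  [3] T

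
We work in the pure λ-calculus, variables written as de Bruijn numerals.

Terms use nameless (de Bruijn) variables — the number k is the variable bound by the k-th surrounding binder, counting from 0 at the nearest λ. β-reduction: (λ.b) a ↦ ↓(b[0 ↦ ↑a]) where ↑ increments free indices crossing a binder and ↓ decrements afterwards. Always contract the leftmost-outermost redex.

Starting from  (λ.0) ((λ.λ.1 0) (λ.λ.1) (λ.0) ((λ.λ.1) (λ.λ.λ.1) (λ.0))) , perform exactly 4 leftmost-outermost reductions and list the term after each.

  start: (λ.0) ((λ.λ.1 0) (λ.λ.1) (λ.0) ((λ.λ.1) (λ.λ.λ.1) (λ.0)))
  →1  (λ.λ.1 0) (λ.λ.1) (λ.0) ((λ.λ.1) (λ.λ.λ.1) (λ.0))
  →2  (λ.(λ.λ.1) 0) (λ.0) ((λ.λ.1) (λ.λ.λ.1) (λ.0))
  →3  (λ.λ.1) (λ.0) ((λ.λ.1) (λ.λ.λ.1) (λ.0))
  →4  (λ.λ.0) ((λ.λ.1) (λ.λ.λ.1) (λ.0))

Answer: after 4 steps: (λ.λ.0) ((λ.λ.1) (λ.λ.λ.1) (λ.0))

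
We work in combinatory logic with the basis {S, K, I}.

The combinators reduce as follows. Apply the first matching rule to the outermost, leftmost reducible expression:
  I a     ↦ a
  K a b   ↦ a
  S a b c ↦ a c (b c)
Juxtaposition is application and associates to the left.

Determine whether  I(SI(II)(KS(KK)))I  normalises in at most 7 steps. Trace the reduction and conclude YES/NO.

Answer: YES — reaches normal form SSI in 7 ≤ 7 steps

Working:
  start: I(SI(II)(KS(KK)))I
  →1  SI(II)(KS(KK))I
  →2  I(KS(KK))(II(KS(KK)))I
  →3  KS(KK)(II(KS(KK)))I
  →4  S(II(KS(KK)))I
  →5  S(I(KS(KK)))I
  →6  S(KS(KK))I
  →7  SSI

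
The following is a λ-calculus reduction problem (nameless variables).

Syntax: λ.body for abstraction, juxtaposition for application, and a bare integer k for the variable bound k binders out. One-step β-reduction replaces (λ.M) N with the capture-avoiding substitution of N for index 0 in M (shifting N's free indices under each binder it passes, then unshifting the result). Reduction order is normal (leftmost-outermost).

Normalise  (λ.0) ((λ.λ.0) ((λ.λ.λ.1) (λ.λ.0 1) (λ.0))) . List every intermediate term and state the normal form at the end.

Answer: normal form = λ.0  (in 2 steps)

Reduction:
  start: (λ.0) ((λ.λ.0) ((λ.λ.λ.1) (λ.λ.0 1) (λ.0)))
  step 1: (λ.λ.0) ((λ.λ.λ.1) (λ.λ.0 1) (λ.0))
  step 2: λ.0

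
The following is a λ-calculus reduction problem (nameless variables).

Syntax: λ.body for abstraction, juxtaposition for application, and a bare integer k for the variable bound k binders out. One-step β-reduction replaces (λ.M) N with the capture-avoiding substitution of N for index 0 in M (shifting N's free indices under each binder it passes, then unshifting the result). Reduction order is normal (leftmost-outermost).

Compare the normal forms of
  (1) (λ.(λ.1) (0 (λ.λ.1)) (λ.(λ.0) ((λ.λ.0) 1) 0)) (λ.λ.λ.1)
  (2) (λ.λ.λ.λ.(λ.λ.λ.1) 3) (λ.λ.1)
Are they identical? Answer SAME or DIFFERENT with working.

Answer: DIFFERENT — A ⇓ λ.λ.1, B ⇓ λ.λ.λ.λ.λ.1

Derivation:
Term A:
  start: (λ.(λ.1) (0 (λ.λ.1)) (λ.(λ.0) ((λ.λ.0) 1) 0)) (λ.λ.λ.1)
  →1  (λ.λ.λ.λ.1) ((λ.λ.λ.1) (λ.λ.1)) (λ.(λ.0) ((λ.λ.0) (λ.λ.λ.1)) 0)
  →2  (λ.λ.λ.1) (λ.(λ.0) ((λ.λ.0) (λ.λ.λ.1)) 0)
  →3  λ.λ.1

Term B:
  start: (λ.λ.λ.λ.(λ.λ.λ.1) 3) (λ.λ.1)
  →1  λ.λ.λ.(λ.λ.λ.1) (λ.λ.1)
  →2  λ.λ.λ.λ.λ.1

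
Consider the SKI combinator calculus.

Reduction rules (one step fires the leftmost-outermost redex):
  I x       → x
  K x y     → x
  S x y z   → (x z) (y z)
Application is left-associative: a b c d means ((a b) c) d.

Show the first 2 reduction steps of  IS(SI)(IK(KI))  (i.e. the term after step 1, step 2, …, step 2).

  start: IS(SI)(IK(KI))
  [1] S(SI)(IK(KI))
  [2] S(SI)(K(KI))

Answer: after 2 steps: S(SI)(K(KI))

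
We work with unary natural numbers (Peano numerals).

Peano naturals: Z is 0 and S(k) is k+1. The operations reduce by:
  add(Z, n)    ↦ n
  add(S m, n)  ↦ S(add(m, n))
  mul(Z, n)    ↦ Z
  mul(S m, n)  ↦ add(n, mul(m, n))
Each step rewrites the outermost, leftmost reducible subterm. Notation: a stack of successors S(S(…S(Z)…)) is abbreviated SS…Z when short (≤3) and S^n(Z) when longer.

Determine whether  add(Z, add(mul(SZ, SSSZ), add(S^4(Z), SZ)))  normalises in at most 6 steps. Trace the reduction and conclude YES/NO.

  start: add(Z, add(mul(SZ, SSSZ), add(S^4(Z), SZ)))
  step 1: add(mul(SZ, SSSZ), add(S^4(Z), SZ))
  step 2: add(add(SSSZ, mul(Z, SSSZ)), add(S^4(Z), SZ))
  step 3: add(S(add(SSZ, mul(Z, SSSZ))), add(S^4(Z), SZ))
  step 4: S(add(add(SSZ, mul(Z, SSSZ)), add(S^4(Z), SZ)))
  step 5: S(add(S(add(SZ, mul(Z, SSSZ))), add(S^4(Z), SZ)))
  step 6: S(S(add(add(SZ, mul(Z, SSSZ)), add(S^4(Z), SZ))))

Answer: NO — after 6 steps the term is S(S(add(add(SZ, mul(Z, SSSZ)), add(S^4(Z), SZ)))), not yet normal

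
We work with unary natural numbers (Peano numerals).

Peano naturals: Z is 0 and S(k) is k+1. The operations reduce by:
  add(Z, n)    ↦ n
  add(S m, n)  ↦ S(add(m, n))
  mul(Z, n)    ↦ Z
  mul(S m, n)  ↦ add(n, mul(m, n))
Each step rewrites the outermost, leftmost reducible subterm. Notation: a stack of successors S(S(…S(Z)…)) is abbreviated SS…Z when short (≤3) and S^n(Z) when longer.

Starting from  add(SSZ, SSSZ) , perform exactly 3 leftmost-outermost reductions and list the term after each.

Answer: after 3 steps: S^5(Z)

Working:
  start: add(SSZ, SSSZ)
  step 1: S(add(SZ, SSSZ))
  step 2: S(S(add(Z, SSSZ)))
  step 3: S^5(Z)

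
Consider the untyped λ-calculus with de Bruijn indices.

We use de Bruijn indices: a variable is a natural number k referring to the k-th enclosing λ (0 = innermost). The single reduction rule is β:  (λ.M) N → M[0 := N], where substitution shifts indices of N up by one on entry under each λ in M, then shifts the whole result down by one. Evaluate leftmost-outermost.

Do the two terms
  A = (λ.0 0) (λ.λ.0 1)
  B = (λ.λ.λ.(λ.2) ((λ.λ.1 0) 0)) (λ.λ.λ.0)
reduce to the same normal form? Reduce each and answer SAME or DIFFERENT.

Answer: DIFFERENT — A ⇓ λ.0 (λ.λ.0 1), B ⇓ λ.λ.1

Derivation:
Term A:
  start: (λ.0 0) (λ.λ.0 1)
  step 1: (λ.λ.0 1) (λ.λ.0 1)
  step 2: λ.0 (λ.λ.0 1)

Term B:
  start: (λ.λ.λ.(λ.2) ((λ.λ.1 0) 0)) (λ.λ.λ.0)
  step 1: λ.λ.(λ.2) ((λ.λ.1 0) 0)
  step 2: λ.λ.1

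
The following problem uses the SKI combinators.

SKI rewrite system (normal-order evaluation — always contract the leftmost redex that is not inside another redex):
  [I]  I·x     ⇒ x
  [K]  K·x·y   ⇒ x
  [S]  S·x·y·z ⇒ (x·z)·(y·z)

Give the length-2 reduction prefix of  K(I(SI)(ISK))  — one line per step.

Answer: after 2 steps: K(SI(SK))

Reduction:
  start: K(I(SI)(ISK))
  →1  K(SI(ISK))
  →2  K(SI(SK))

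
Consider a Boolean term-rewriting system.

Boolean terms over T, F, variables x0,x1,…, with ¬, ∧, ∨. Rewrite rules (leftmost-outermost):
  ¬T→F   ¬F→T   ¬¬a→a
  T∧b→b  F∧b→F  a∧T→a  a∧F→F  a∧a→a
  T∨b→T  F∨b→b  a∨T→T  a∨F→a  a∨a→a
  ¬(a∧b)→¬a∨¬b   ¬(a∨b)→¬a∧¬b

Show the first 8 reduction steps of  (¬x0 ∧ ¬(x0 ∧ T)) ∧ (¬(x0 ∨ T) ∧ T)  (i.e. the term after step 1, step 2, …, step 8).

Answer: after 8 steps: ¬x0 ∧ F

Reduction:
  start: (¬x0 ∧ ¬(x0 ∧ T)) ∧ (¬(x0 ∨ T) ∧ T)
  →1  (¬x0 ∧ (¬x0 ∨ ¬T)) ∧ (¬(x0 ∨ T) ∧ T)
  →2  (¬x0 ∧ (¬x0 ∨ F)) ∧ (¬(x0 ∨ T) ∧ T)
  →3  (¬x0 ∧ ¬x0) ∧ (¬(x0 ∨ T) ∧ T)
  →4  ¬x0 ∧ (¬(x0 ∨ T) ∧ T)
  →5  ¬x0 ∧ ¬(x0 ∨ T)
  →6  ¬x0 ∧ (¬x0 ∧ ¬T)
  →7  ¬x0 ∧ (¬x0 ∧ F)
  →8  ¬x0 ∧ F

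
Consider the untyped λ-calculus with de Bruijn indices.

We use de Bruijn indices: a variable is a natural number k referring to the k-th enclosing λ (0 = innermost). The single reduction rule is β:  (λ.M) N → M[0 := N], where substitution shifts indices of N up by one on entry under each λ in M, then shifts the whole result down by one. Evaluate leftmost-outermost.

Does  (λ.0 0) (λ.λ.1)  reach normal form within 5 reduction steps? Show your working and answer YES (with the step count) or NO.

Answer: YES — reaches normal form λ.λ.λ.1 in 2 ≤ 5 steps

Reduction:
  start: (λ.0 0) (λ.λ.1)
  →1  (λ.λ.1) (λ.λ.1)
  →2  λ.λ.λ.1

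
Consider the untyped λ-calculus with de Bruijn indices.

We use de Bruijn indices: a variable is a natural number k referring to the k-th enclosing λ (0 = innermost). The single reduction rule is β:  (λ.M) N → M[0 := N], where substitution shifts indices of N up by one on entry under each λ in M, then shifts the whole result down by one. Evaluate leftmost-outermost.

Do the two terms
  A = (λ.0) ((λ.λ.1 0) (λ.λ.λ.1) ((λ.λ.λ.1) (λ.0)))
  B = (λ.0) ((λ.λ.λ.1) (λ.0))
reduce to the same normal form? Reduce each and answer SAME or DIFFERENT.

Term A:
  start: (λ.0) ((λ.λ.1 0) (λ.λ.λ.1) ((λ.λ.λ.1) (λ.0)))
  →1  (λ.λ.1 0) (λ.λ.λ.1) ((λ.λ.λ.1) (λ.0))
  →2  (λ.(λ.λ.λ.1) 0) ((λ.λ.λ.1) (λ.0))
  →3  (λ.λ.λ.1) ((λ.λ.λ.1) (λ.0))
  →4  λ.λ.1

Term B:
  start: (λ.0) ((λ.λ.λ.1) (λ.0))
  →1  (λ.λ.λ.1) (λ.0)
  →2  λ.λ.1

Answer: SAME — A ⇓ λ.λ.1, B ⇓ λ.λ.1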